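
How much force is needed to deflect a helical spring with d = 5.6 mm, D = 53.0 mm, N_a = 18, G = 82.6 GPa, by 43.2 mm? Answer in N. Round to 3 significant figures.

164 N

k = Gd⁴/(8D³N_a) = (82.6×10³)(5.6⁴)/(8·53.0³·18) = 3.7892 N/mm
F = k·δ = 3.7892 × 43.2 = 163.69 N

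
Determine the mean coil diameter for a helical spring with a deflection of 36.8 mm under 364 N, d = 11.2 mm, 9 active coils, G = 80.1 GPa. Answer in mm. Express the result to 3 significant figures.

Required rate k = F/δ = 364/36.8 = 9.8913 N/mm
D = (Gd⁴/(8N_a·k))^(1/3) = (80.1×10³·11.2⁴/(8·9·9.8913))^(1/3)
  = (1.76978e+06)^(1/3) = 120.9594 mm

121 mm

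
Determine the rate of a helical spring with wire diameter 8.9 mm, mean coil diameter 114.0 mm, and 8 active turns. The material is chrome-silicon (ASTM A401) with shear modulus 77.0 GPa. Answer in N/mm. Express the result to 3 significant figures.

k = Gd⁴/(8D³N_a) = (77.0×10³ × 8.9⁴) / (8 × 114.0³ × 8)
  = 4.83115e+08 / 9.48188e+07 = 5.0951 N/mm

5.10 N/mm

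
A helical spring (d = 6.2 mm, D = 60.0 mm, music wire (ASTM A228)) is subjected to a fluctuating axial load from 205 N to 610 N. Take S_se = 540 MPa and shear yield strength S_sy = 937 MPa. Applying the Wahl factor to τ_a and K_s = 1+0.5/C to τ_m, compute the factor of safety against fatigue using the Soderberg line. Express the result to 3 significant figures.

1.76

C = D/d = 60.0/6.2 = 9.6774; K_W = (4C−1)/(4C−4)+0.615/C = 1.1500; K_s = 1+0.5/C = 1.0517
F_a = (F_max−F_min)/2 = 202.5 N; F_m = (F_max+F_min)/2 = 407.5 N
τ_a = K_W·8F_aD/(πd³) = 1.1500 × 129.82 = 149.29 MPa
τ_m = K_s·8F_mD/(πd³) = 1.0517 × 261.24 = 274.74 MPa
Soderberg: 1/n_f = τ_a/S_se + τ_m/S_sy = 149.29/540 + 274.74/937 = 0.27646 + 0.29321 = 0.56968
n_f = 1/0.56968 = 1.755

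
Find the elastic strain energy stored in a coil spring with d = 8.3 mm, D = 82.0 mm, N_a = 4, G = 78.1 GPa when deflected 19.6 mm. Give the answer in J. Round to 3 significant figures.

4.04 J

k = Gd⁴/(8D³N_a) = (78.1×10³)(8.3⁴)/(8·82.0³·4) = 21.007 N/mm
U = ½kδ² = 0.5 × 21.007 × 19.6² = 4035.1 N·mm = 4.0351 J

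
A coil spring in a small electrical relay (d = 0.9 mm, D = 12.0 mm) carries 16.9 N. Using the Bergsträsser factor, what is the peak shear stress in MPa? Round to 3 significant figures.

779 MPa

Spring index C = D/d = 12.0/0.9 = 13.3333
K_B = (4C+2)/(4C−3) = 55.333/50.333 = 1.0993
τ₀ = 8FD/(πd³) = 8·16.9·12.0/(π·0.9³) = 1622.4/2.2902 = 708.4 MPa
τ_max = K·τ₀ = 1.0993 × 708.4 = 778.77 MPa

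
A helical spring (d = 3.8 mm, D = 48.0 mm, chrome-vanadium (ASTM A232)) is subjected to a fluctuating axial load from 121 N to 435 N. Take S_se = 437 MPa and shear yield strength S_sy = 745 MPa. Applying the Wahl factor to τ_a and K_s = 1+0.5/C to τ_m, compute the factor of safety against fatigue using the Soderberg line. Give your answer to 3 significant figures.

0.570

C = D/d = 48.0/3.8 = 12.6316; K_W = (4C−1)/(4C−4)+0.615/C = 1.1132; K_s = 1+0.5/C = 1.0396
F_a = (F_max−F_min)/2 = 157 N; F_m = (F_max+F_min)/2 = 278 N
τ_a = K_W·8F_aD/(πd³) = 1.1132 × 349.73 = 389.31 MPa
τ_m = K_s·8F_mD/(πd³) = 1.0396 × 619.26 = 643.78 MPa
Soderberg: 1/n_f = τ_a/S_se + τ_m/S_sy = 389.31/437 + 643.78/745 = 0.89086 + 0.86413 = 1.755
n_f = 1/1.755 = 0.5698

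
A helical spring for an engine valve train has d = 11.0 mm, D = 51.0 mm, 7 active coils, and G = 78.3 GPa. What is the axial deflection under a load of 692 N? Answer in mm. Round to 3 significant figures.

k = Gd⁴/(8D³N_a) = (78.3×10³)(11.0⁴)/(8·51.0³·7) = 154.32 N/mm
δ = F/k = 692 / 154.32 = 4.4841 mm

4.48 mm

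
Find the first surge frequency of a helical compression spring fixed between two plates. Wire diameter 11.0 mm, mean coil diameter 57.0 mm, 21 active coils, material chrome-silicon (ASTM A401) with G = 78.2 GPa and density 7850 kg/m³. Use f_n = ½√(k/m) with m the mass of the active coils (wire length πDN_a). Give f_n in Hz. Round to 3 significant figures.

57.3 Hz

k = Gd⁴/(8D³N_a) = (78.2×10³)(11.0⁴)/(8·57.0³·21) = 36.8 N/mm = 36800 N/m
Wire length L = πDN_a = π·57.0·21 = 3760.5 mm
m = ρ·(πd²/4)·L = 7850 × 95.033×10⁻⁶ m² × 3.7605 m = 2.8054 kg
f_n = ½√(k/m) = 0.5·√(36800/2.8054) = 0.5·√(13118) = 57.266 Hz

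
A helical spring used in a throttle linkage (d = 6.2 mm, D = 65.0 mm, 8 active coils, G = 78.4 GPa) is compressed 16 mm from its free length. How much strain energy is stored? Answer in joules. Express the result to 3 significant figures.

0.844 J

k = Gd⁴/(8D³N_a) = (78.4×10³)(6.2⁴)/(8·65.0³·8) = 6.5912 N/mm
U = ½kδ² = 0.5 × 6.5912 × 16² = 843.67 N·mm = 0.84367 J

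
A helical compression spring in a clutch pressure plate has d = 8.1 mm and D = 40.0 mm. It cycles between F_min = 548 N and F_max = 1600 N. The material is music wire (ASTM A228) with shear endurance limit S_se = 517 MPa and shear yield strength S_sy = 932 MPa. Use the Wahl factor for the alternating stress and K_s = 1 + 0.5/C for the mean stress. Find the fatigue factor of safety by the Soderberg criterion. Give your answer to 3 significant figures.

C = D/d = 40.0/8.1 = 4.9383; K_W = (4C−1)/(4C−4)+0.615/C = 1.3150; K_s = 1+0.5/C = 1.1013
F_a = (F_max−F_min)/2 = 526 N; F_m = (F_max+F_min)/2 = 1074 N
τ_a = K_W·8F_aD/(πd³) = 1.3150 × 100.82 = 132.57 MPa
τ_m = K_s·8F_mD/(πd³) = 1.1013 × 205.85 = 226.69 MPa
Soderberg: 1/n_f = τ_a/S_se + τ_m/S_sy = 132.57/517 + 226.69/932 = 0.25642 + 0.24323 = 0.49965
n_f = 1/0.49965 = 2.001

2.00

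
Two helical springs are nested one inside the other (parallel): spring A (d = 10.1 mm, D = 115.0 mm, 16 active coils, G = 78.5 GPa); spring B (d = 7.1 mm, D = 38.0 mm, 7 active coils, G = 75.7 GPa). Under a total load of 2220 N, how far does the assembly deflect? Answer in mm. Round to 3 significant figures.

33.2 mm

k_A = Gd⁴/(8D³N_a) = (78.5×10³)(10.1⁴)/(8·115.0³·16) = 4.1962 N/mm
k_B = Gd⁴/(8D³N_a) = (75.7×10³)(7.1⁴)/(8·38.0³·7) = 62.602 N/mm
Parallel: k_eq = 4.1962 + 62.602 = 66.798 N/mm
δ = F/k_eq = 2220/66.798 = 33.234 mm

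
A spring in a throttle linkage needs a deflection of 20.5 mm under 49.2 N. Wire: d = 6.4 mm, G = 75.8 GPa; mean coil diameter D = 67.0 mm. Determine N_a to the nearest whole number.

Required rate k = F/δ = 49.2/20.5 = 2.4 N/mm
N_a = Gd⁴/(8D³k) = (75.8×10³ × 6.4⁴)/(8 × 67.0³ × 2.4)
    = 1.27171e+08 / 5.77465e+06 = 22.02 → 22 coils

22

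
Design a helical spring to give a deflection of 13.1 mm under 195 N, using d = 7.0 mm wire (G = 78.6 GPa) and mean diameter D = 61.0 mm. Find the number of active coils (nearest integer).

Required rate k = F/δ = 195/13.1 = 14.885 N/mm
N_a = Gd⁴/(8D³k) = (78.6×10³ × 7.0⁴)/(8 × 61.0³ × 14.885)
    = 1.88719e+08 / 2.70298e+07 = 6.982 → 7 coils

7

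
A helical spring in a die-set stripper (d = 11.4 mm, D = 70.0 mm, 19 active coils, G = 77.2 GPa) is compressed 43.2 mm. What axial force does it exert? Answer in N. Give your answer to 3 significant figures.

1080 N

k = Gd⁴/(8D³N_a) = (77.2×10³)(11.4⁴)/(8·70.0³·19) = 25.009 N/mm
F = k·δ = 25.009 × 43.2 = 1080.4 N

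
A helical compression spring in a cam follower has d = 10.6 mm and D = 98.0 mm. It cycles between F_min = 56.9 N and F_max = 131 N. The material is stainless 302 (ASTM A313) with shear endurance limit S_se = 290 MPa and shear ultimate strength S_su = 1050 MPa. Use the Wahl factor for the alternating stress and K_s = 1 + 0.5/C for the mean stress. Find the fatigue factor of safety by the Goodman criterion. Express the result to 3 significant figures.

19.7

C = D/d = 98.0/10.6 = 9.2453; K_W = (4C−1)/(4C−4)+0.615/C = 1.1575; K_s = 1+0.5/C = 1.0541
F_a = (F_max−F_min)/2 = 37.05 N; F_m = (F_max+F_min)/2 = 93.95 N
τ_a = K_W·8F_aD/(πd³) = 1.1575 × 7.7631 = 8.9857 MPa
τ_m = K_s·8F_mD/(πd³) = 1.0541 × 19.685 = 20.75 MPa
Goodman: 1/n_f = τ_a/S_se + τ_m/S_su = 8.9857/290 + 20.75/1050 = 0.03099 + 0.01976 = 0.050747
n_f = 1/0.050747 = 19.71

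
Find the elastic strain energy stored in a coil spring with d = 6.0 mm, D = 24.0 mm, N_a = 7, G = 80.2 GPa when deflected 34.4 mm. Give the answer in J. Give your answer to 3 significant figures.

k = Gd⁴/(8D³N_a) = (80.2×10³)(6.0⁴)/(8·24.0³·7) = 134.26 N/mm
U = ½kδ² = 0.5 × 134.26 × 34.4² = 79441 N·mm = 79.441 J

79.4 J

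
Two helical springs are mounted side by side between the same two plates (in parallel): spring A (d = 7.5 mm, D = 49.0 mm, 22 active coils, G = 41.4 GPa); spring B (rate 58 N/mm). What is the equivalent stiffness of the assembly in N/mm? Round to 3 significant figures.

k_A = Gd⁴/(8D³N_a) = (41.4×10³)(7.5⁴)/(8·49.0³·22) = 6.3262 N/mm
Parallel: k_eq = 6.3262 + 58 = 64.326 N/mm

64.3 N/mm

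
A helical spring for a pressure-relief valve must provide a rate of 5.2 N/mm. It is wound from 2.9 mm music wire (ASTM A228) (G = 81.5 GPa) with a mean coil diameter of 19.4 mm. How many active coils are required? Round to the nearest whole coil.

N_a = Gd⁴/(8D³k) = (81.5×10³ × 2.9⁴)/(8 × 19.4³ × 5.2)
    = 5.76434e+06 / 303738 = 18.98 → 19 coils

19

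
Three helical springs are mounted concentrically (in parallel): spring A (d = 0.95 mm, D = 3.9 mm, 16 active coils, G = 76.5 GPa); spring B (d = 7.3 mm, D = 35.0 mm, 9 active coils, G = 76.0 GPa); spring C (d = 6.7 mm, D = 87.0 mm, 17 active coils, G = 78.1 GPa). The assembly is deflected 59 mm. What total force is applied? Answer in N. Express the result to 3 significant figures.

k_A = Gd⁴/(8D³N_a) = (76.5×10³)(0.95⁴)/(8·3.9³·16) = 8.2064 N/mm
k_B = Gd⁴/(8D³N_a) = (76.0×10³)(7.3⁴)/(8·35.0³·9) = 69.915 N/mm
k_C = Gd⁴/(8D³N_a) = (78.1×10³)(6.7⁴)/(8·87.0³·17) = 1.7573 N/mm
Parallel: k_eq = 8.2064 + 69.915 + 1.7573 = 79.878 N/mm
F = k_eq·δ = 79.878·59 = 4712.8 N

4710 N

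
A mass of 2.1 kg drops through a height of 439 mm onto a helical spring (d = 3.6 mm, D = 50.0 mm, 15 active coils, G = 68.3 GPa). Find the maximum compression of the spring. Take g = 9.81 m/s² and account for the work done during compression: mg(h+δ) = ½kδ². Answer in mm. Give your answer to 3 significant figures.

k = Gd⁴/(8D³N_a) = (68.3×10³)(3.6⁴)/(8·50.0³·15) = 0.76479 N/mm
W = mg = 2.1 × 9.81 = 20.601 N
½kδ² − Wδ − Wh = 0 → δ = (W + √(W² + 2kWh))/k
δ = (20.601 + √(424.4 + 13833.2))/0.76479 = (20.601 + 119.41)/0.76479 = 183.07 mm

183 mm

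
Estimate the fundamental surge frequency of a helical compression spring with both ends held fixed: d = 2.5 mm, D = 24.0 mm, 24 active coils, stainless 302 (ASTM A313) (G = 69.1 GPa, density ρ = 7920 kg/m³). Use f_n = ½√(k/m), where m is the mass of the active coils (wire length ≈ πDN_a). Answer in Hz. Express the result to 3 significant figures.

60.1 Hz

k = Gd⁴/(8D³N_a) = (69.1×10³)(2.5⁴)/(8·24.0³·24) = 1.017 N/mm = 1017 N/m
Wire length L = πDN_a = π·24.0·24 = 1809.6 mm
m = ρ·(πd²/4)·L = 7920 × 4.9087×10⁻⁶ m² × 1.8096 m = 0.070351 kg
f_n = ½√(k/m) = 0.5·√(1017/0.070351) = 0.5·√(14456) = 60.116 Hz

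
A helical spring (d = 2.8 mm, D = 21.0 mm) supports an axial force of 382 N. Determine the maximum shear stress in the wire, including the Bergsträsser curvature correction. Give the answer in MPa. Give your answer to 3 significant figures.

1100 MPa

Spring index C = D/d = 21.0/2.8 = 7.5000
K_B = (4C+2)/(4C−3) = 32.000/27.000 = 1.1852
τ₀ = 8FD/(πd³) = 8·382·21.0/(π·2.8³) = 64176/68.964 = 930.57 MPa
τ_max = K·τ₀ = 1.1852 × 930.57 = 1102.9 MPa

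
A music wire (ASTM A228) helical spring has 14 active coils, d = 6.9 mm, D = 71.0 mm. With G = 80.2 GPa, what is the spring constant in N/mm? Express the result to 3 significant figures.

k = Gd⁴/(8D³N_a) = (80.2×10³ × 6.9⁴) / (8 × 71.0³ × 14)
  = 1.8179e+08 / 4.0086e+07 = 4.535 N/mm

4.54 N/mm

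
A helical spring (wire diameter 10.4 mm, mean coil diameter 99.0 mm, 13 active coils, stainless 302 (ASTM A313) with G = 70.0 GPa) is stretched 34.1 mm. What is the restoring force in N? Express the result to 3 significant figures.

277 N

k = Gd⁴/(8D³N_a) = (70.0×10³)(10.4⁴)/(8·99.0³·13) = 8.1151 N/mm
F = k·δ = 8.1151 × 34.1 = 276.72 N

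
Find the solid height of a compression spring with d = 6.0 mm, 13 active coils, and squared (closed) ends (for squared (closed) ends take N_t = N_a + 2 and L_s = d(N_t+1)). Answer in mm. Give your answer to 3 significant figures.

96.0 mm

squared (closed) ends: N_t = N_a + 2 = 13 + 2 = 15
L_s = d·(N_t+1) = 6.0 × 16 = 96 mm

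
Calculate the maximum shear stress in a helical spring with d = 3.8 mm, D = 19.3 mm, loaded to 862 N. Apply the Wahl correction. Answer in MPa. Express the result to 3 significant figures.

Spring index C = D/d = 19.3/3.8 = 5.0789
K_W = (4C−1)/(4C−4) + 0.615/C = 19.316/16.316 + 0.1211 = 1.3050
τ₀ = 8FD/(πd³) = 8·862·19.3/(π·3.8³) = 133093/172.39 = 772.07 MPa
τ_max = K·τ₀ = 1.3050 × 772.07 = 1007.5 MPa

1010 MPa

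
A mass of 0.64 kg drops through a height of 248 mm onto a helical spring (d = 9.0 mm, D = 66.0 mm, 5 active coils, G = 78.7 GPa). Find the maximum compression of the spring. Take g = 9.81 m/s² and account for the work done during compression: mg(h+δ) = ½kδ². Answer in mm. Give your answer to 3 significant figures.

8.47 mm

k = Gd⁴/(8D³N_a) = (78.7×10³)(9.0⁴)/(8·66.0³·5) = 44.901 N/mm
W = mg = 0.64 × 9.81 = 6.2784 N
½kδ² − Wδ − Wh = 0 → δ = (W + √(W² + 2kWh))/k
δ = (6.2784 + √(39.418 + 139825))/44.901 = (6.2784 + 373.98)/44.901 = 8.469 mm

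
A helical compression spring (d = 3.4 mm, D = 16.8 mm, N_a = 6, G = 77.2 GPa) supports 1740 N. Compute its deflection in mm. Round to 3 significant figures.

38.4 mm

k = Gd⁴/(8D³N_a) = (77.2×10³)(3.4⁴)/(8·16.8³·6) = 45.328 N/mm
δ = F/k = 1740 / 45.328 = 38.387 mm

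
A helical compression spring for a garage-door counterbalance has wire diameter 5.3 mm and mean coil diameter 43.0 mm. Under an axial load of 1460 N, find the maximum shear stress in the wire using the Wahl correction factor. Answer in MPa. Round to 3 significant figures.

1270 MPa

Spring index C = D/d = 43.0/5.3 = 8.1132
K_W = (4C−1)/(4C−4) + 0.615/C = 31.453/28.453 + 0.0758 = 1.1812
τ₀ = 8FD/(πd³) = 8·1460·43.0/(π·5.3³) = 502240/467.71 = 1073.8 MPa
τ_max = K·τ₀ = 1.1812 × 1073.8 = 1268.4 MPa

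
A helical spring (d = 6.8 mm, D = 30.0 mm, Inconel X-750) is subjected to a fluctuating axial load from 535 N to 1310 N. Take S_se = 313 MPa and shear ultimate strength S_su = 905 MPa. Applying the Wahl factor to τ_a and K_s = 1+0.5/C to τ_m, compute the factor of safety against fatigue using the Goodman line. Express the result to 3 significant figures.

1.46

C = D/d = 30.0/6.8 = 4.4118; K_W = (4C−1)/(4C−4)+0.615/C = 1.3592; K_s = 1+0.5/C = 1.1133
F_a = (F_max−F_min)/2 = 387.5 N; F_m = (F_max+F_min)/2 = 922.5 N
τ_a = K_W·8F_aD/(πd³) = 1.3592 × 94.147 = 127.97 MPa
τ_m = K_s·8F_mD/(πd³) = 1.1133 × 224.13 = 249.53 MPa
Goodman: 1/n_f = τ_a/S_se + τ_m/S_su = 127.97/313 + 249.53/905 = 0.40884 + 0.27573 = 0.68457
n_f = 1/0.68457 = 1.461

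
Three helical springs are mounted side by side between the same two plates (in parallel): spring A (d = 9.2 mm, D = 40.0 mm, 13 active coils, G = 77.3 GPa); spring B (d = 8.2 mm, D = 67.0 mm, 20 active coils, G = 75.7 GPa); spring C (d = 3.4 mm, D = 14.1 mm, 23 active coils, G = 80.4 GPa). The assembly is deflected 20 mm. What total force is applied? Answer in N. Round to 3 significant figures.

k_A = Gd⁴/(8D³N_a) = (77.3×10³)(9.2⁴)/(8·40.0³·13) = 83.199 N/mm
k_B = Gd⁴/(8D³N_a) = (75.7×10³)(8.2⁴)/(8·67.0³·20) = 7.1122 N/mm
k_C = Gd⁴/(8D³N_a) = (80.4×10³)(3.4⁴)/(8·14.1³·23) = 20.83 N/mm
Parallel: k_eq = 83.199 + 7.1122 + 20.83 = 111.14 N/mm
F = k_eq·δ = 111.14·20 = 2222.8 N

2220 N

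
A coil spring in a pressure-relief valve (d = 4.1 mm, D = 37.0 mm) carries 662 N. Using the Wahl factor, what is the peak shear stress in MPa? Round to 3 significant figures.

Spring index C = D/d = 37.0/4.1 = 9.0244
K_W = (4C−1)/(4C−4) + 0.615/C = 35.098/32.098 + 0.0681 = 1.1616
τ₀ = 8FD/(πd³) = 8·662·37.0/(π·4.1³) = 195952/216.52 = 905 MPa
τ_max = K·τ₀ = 1.1616 × 905 = 1051.3 MPa

1050 MPa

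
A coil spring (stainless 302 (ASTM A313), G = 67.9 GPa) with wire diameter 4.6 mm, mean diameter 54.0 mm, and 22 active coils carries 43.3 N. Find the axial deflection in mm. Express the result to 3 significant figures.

39.5 mm

k = Gd⁴/(8D³N_a) = (67.9×10³)(4.6⁴)/(8·54.0³·22) = 1.097 N/mm
δ = F/k = 43.3 / 1.097 = 39.471 mm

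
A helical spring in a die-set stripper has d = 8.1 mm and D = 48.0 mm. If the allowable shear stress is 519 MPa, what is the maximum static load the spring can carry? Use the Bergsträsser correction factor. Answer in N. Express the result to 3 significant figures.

C = D/d = 48.0/8.1 = 5.9259
K_B = (4C+2)/(4C−3) = 25.704/20.704 = 1.2415
τ_max = K·8FD/(πd³) → F_max = τ_allow·πd³/(8DK)
F_max = 519·π·8.1³/(8·48.0·1.2415) = 8.6651e+05/476.74 = 1817.6 N

1820 N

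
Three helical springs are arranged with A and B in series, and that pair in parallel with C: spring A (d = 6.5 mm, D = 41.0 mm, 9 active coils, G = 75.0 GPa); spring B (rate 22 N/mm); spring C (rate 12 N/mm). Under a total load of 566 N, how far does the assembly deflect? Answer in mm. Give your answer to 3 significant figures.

k_A = Gd⁴/(8D³N_a) = (75.0×10³)(6.5⁴)/(8·41.0³·9) = 26.979 N/mm
Springs A,B series: k_AB = 1/(1/26.979+1/22) = 12.118 N/mm; parallel with C: k_eq = 12.118+12 = 24.118 N/mm
δ = F/k_eq = 566/24.118 = 23.468 mm

23.5 mm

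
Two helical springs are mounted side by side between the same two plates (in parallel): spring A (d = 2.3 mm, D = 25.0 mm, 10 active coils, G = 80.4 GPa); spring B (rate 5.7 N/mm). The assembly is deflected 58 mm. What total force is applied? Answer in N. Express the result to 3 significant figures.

k_A = Gd⁴/(8D³N_a) = (80.4×10³)(2.3⁴)/(8·25.0³·10) = 1.7999 N/mm
Parallel: k_eq = 1.7999 + 5.7 = 7.4999 N/mm
F = k_eq·δ = 7.4999·58 = 435 N

435 N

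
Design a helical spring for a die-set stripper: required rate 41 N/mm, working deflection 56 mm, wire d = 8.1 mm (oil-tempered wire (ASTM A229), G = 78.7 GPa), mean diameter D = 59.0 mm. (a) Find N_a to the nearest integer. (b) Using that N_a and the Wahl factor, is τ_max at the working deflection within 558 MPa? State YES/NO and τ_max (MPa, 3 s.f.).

(a) 5 coils; (b) NO, τ_max = 786 MPa

N_a = Gd⁴/(8D³k) = (78.7×10³)(8.1⁴)/(8·59.0³·41) = 5.029 → N_a = 5
Actual rate k = Gd⁴/(8D³·5) = 41.238 N/mm
Working load F = kδ = 41.238·56 = 2309.3 N
C = 59.0/8.1 = 7.2840; K_W = (4C−1)/(4C−4)+0.615/C = 1.2038
τ_max = K_W·8FD/(πd³) = 1.2038·652.87 = 785.91 MPa
τ_max > 558 MPa → exceeds allowable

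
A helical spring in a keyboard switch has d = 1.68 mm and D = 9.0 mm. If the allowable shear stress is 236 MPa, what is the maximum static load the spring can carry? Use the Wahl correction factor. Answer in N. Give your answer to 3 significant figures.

C = D/d = 9.0/1.68 = 5.3571
K_W = (4C−1)/(4C−4) + 0.615/C = 20.429/17.429 + 0.1148 = 1.2869
τ_max = K·8FD/(πd³) → F_max = τ_allow·πd³/(8DK)
F_max = 236·π·1.68³/(8·9.0·1.2869) = 3515.5/92.659 = 37.94 N

37.9 N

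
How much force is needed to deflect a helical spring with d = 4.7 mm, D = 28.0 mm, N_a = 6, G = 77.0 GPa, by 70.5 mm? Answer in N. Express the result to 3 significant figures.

2510 N

k = Gd⁴/(8D³N_a) = (77.0×10³)(4.7⁴)/(8·28.0³·6) = 35.659 N/mm
F = k·δ = 35.659 × 70.5 = 2513.9 N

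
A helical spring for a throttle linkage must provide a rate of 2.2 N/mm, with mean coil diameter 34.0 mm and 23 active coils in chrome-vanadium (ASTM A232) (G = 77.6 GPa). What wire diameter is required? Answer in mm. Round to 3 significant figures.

d = (8D³N_a·k / G)^(1/4) = (8·34.0³·23·2.2 / (77.6×10³))^0.25
  = (205.03)^0.25 = 3.7840 mm

3.78 mm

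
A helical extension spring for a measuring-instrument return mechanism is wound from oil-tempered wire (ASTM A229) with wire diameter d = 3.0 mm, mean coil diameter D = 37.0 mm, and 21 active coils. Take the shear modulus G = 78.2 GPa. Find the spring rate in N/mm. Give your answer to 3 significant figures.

0.744 N/mm

k = Gd⁴/(8D³N_a) = (78.2×10³ × 3.0⁴) / (8 × 37.0³ × 21)
  = 6.3342e+06 / 8.5097e+06 = 0.74435 N/mm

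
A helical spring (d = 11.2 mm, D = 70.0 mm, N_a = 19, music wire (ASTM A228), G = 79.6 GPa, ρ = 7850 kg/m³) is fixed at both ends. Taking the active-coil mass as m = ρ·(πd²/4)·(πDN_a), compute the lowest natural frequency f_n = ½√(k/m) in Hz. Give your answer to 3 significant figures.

43.1 Hz

k = Gd⁴/(8D³N_a) = (79.6×10³)(11.2⁴)/(8·70.0³·19) = 24.024 N/mm = 24024 N/m
Wire length L = πDN_a = π·70.0·19 = 4178.3 mm
m = ρ·(πd²/4)·L = 7850 × 98.52×10⁻⁶ m² × 4.1783 m = 3.2314 kg
f_n = ½√(k/m) = 0.5·√(24024/3.2314) = 0.5·√(7434.5) = 43.112 Hz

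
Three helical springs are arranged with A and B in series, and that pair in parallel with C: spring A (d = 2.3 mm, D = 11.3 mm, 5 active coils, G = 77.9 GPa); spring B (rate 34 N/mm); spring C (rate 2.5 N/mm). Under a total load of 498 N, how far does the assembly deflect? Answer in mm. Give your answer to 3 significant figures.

k_A = Gd⁴/(8D³N_a) = (77.9×10³)(2.3⁴)/(8·11.3³·5) = 37.771 N/mm
Springs A,B series: k_AB = 1/(1/37.771+1/34) = 17.893 N/mm; parallel with C: k_eq = 17.893+2.5 = 20.393 N/mm
δ = F/k_eq = 498/20.393 = 24.42 mm

24.4 mm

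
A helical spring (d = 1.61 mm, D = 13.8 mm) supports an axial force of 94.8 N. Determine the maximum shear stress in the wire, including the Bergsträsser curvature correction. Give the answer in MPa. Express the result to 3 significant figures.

926 MPa

Spring index C = D/d = 13.8/1.61 = 8.5714
K_B = (4C+2)/(4C−3) = 36.286/31.286 = 1.1598
τ₀ = 8FD/(πd³) = 8·94.8·13.8/(π·1.61³) = 10465.9/13.111 = 798.27 MPa
τ_max = K·τ₀ = 1.1598 × 798.27 = 925.85 MPa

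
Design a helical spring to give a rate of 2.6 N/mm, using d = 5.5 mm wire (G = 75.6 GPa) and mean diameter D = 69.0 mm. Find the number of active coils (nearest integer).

10

N_a = Gd⁴/(8D³k) = (75.6×10³ × 5.5⁴)/(8 × 69.0³ × 2.6)
    = 6.91787e+07 / 6.83299e+06 = 10.12 → 10 coils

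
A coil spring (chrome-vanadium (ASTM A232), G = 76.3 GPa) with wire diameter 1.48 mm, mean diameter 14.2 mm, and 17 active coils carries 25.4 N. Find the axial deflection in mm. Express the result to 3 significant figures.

k = Gd⁴/(8D³N_a) = (76.3×10³)(1.48⁴)/(8·14.2³·17) = 0.94009 N/mm
δ = F/k = 25.4 / 0.94009 = 27.019 mm

27.0 mm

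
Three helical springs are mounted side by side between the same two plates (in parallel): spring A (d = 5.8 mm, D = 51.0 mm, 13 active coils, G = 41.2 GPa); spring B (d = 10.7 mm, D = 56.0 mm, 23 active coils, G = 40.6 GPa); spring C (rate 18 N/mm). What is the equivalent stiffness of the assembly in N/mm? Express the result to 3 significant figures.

37.8 N/mm

k_A = Gd⁴/(8D³N_a) = (41.2×10³)(5.8⁴)/(8·51.0³·13) = 3.3796 N/mm
k_B = Gd⁴/(8D³N_a) = (40.6×10³)(10.7⁴)/(8·56.0³·23) = 16.469 N/mm
Parallel: k_eq = 3.3796 + 16.469 + 18 = 37.849 N/mm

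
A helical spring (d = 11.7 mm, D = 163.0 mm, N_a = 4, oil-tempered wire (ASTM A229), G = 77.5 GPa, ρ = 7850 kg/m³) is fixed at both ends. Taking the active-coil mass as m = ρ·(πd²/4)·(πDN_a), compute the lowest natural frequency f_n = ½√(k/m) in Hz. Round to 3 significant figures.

k = Gd⁴/(8D³N_a) = (77.5×10³)(11.7⁴)/(8·163.0³·4) = 10.479 N/mm = 10479 N/m
Wire length L = πDN_a = π·163.0·4 = 2048.3 mm
m = ρ·(πd²/4)·L = 7850 × 107.51×10⁻⁶ m² × 2.0483 m = 1.7287 kg
f_n = ½√(k/m) = 0.5·√(10479/1.7287) = 0.5·√(6061.8) = 38.929 Hz

38.9 Hz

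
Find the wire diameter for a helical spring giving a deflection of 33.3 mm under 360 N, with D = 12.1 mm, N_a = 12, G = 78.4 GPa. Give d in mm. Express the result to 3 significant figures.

Required rate k = F/δ = 360/33.3 = 10.811 N/mm
d = (8D³N_a·k / G)^(1/4) = (8·12.1³·12·10.811 / (78.4×10³))^0.25
  = (23.451)^0.25 = 2.2006 mm

2.20 mm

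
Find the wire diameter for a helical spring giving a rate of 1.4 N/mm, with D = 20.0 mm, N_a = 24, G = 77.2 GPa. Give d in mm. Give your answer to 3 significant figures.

2.30 mm

d = (8D³N_a·k / G)^(1/4) = (8·20.0³·24·1.4 / (77.2×10³))^0.25
  = (27.855)^0.25 = 2.2973 mm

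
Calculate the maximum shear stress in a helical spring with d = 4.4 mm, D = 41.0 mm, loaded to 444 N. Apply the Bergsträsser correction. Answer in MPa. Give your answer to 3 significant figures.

624 MPa

Spring index C = D/d = 41.0/4.4 = 9.3182
K_B = (4C+2)/(4C−3) = 39.273/34.273 = 1.1459
τ₀ = 8FD/(πd³) = 8·444·41.0/(π·4.4³) = 145632/267.61 = 544.19 MPa
τ_max = K·τ₀ = 1.1459 × 544.19 = 623.58 MPa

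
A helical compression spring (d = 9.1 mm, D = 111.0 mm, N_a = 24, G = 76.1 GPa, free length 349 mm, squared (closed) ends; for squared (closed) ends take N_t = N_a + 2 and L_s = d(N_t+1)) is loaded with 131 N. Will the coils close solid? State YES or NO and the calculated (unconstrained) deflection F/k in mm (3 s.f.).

k = Gd⁴/(8D³N_a) = (76.1×10³)(9.1⁴)/(8·111.0³·24) = 1.9874 N/mm
N_t = 26; L_s = 9.1·27 = 245.7 mm; δ_solid = L₀ − L_s = 349 − 245.7 = 103.3 mm
δ = F/k = 131/1.9874 = 65.916 mm
δ < δ_solid → spring does not go solid

NO, δ = 65.9 mm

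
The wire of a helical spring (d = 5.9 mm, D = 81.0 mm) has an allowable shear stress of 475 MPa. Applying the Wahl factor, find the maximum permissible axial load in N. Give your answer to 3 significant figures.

429 N

C = D/d = 81.0/5.9 = 13.7288
K_W = (4C−1)/(4C−4) + 0.615/C = 53.915/50.915 + 0.0448 = 1.1037
τ_max = K·8FD/(πd³) → F_max = τ_allow·πd³/(8DK)
F_max = 475·π·5.9³/(8·81.0·1.1037) = 3.0648e+05/715.21 = 428.52 N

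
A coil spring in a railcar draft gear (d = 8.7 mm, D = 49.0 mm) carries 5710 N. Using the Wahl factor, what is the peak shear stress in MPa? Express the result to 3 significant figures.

1380 MPa

Spring index C = D/d = 49.0/8.7 = 5.6322
K_W = (4C−1)/(4C−4) + 0.615/C = 21.529/18.529 + 0.1092 = 1.2711
τ₀ = 8FD/(πd³) = 8·5710·49.0/(π·8.7³) = 2.23832e+06/2068.7 = 1082 MPa
τ_max = K·τ₀ = 1.2711 × 1082 = 1375.3 MPa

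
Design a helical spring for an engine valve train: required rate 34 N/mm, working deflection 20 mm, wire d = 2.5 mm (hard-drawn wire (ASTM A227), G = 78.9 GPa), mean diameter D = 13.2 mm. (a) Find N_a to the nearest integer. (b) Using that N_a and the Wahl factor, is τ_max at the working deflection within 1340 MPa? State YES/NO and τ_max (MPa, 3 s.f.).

N_a = Gd⁴/(8D³k) = (78.9×10³)(2.5⁴)/(8·13.2³·34) = 4.927 → N_a = 5
Actual rate k = Gd⁴/(8D³·5) = 33.501 N/mm
Working load F = kδ = 33.501·20 = 670.02 N
C = 13.2/2.5 = 5.2800; K_W = (4C−1)/(4C−4)+0.615/C = 1.2917
τ_max = K_W·8FD/(πd³) = 1.2917·1441.4 = 1861.8 MPa
τ_max > 1340 MPa → exceeds allowable

(a) 5 coils; (b) NO, τ_max = 1860 MPa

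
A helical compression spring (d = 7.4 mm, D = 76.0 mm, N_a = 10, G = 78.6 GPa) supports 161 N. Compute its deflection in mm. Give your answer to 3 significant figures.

24.0 mm

k = Gd⁴/(8D³N_a) = (78.6×10³)(7.4⁴)/(8·76.0³·10) = 6.7115 N/mm
δ = F/k = 161 / 6.7115 = 23.989 mm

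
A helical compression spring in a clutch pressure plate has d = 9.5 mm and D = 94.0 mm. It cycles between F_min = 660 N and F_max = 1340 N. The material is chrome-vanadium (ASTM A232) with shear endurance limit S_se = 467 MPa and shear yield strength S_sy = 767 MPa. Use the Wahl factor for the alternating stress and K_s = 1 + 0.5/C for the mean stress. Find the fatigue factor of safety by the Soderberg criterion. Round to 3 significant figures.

1.62

C = D/d = 94.0/9.5 = 9.8947; K_W = (4C−1)/(4C−4)+0.615/C = 1.1465; K_s = 1+0.5/C = 1.0505
F_a = (F_max−F_min)/2 = 340 N; F_m = (F_max+F_min)/2 = 1000 N
τ_a = K_W·8F_aD/(πd³) = 1.1465 × 94.924 = 108.83 MPa
τ_m = K_s·8F_mD/(πd³) = 1.0505 × 279.19 = 293.3 MPa
Soderberg: 1/n_f = τ_a/S_se + τ_m/S_sy = 108.83/467 + 293.3/767 = 0.23304 + 0.38239 = 0.61543
n_f = 1/0.61543 = 1.625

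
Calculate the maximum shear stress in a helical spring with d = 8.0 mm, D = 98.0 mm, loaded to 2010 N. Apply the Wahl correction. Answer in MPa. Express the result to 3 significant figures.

Spring index C = D/d = 98.0/8.0 = 12.2500
K_W = (4C−1)/(4C−4) + 0.615/C = 48.000/45.000 + 0.0502 = 1.1169
τ₀ = 8FD/(πd³) = 8·2010·98.0/(π·8.0³) = 1.57584e+06/1608.5 = 979.7 MPa
τ_max = K·τ₀ = 1.1169 × 979.7 = 1094.2 MPa

1090 MPa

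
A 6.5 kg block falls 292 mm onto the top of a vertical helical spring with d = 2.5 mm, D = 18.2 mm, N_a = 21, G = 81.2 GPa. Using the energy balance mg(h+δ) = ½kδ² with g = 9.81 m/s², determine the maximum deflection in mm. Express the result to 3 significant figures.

k = Gd⁴/(8D³N_a) = (81.2×10³)(2.5⁴)/(8·18.2³·21) = 3.1318 N/mm
W = mg = 6.5 × 9.81 = 63.765 N
½kδ² − Wδ − Wh = 0 → δ = (W + √(W² + 2kWh))/k
δ = (63.765 + √(4066 + 116624))/3.1318 = (63.765 + 347.4)/3.1318 = 131.29 mm

131 mm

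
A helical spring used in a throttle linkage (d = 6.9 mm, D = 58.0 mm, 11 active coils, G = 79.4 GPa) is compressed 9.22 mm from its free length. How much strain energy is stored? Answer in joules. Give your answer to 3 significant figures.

0.446 J

k = Gd⁴/(8D³N_a) = (79.4×10³)(6.9⁴)/(8·58.0³·11) = 10.482 N/mm
U = ½kδ² = 0.5 × 10.482 × 9.22² = 445.54 N·mm = 0.44554 J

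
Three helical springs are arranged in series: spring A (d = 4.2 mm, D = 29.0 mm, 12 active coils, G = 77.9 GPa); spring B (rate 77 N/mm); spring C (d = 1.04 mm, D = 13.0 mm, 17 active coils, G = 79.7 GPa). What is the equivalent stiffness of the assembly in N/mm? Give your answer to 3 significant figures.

0.302 N/mm

k_A = Gd⁴/(8D³N_a) = (77.9×10³)(4.2⁴)/(8·29.0³·12) = 10.353 N/mm
k_C = Gd⁴/(8D³N_a) = (79.7×10³)(1.04⁴)/(8·13.0³·17) = 0.31205 N/mm
Series: 1/k_eq = 1/10.353 + 1/77 + 1/0.31205 = 3.3142; k_eq = 0.30173 N/mm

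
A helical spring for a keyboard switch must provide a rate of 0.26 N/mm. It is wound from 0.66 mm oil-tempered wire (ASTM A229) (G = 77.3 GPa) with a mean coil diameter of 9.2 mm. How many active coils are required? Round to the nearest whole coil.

9

N_a = Gd⁴/(8D³k) = (77.3×10³ × 0.66⁴)/(8 × 9.2³ × 0.26)
    = 14667.5 / 1619.67 = 9.056 → 9 coils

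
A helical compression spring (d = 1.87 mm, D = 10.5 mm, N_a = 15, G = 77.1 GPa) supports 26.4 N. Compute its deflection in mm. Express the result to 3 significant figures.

3.89 mm

k = Gd⁴/(8D³N_a) = (77.1×10³)(1.87⁴)/(8·10.5³·15) = 6.7869 N/mm
δ = F/k = 26.4 / 6.7869 = 3.8898 mm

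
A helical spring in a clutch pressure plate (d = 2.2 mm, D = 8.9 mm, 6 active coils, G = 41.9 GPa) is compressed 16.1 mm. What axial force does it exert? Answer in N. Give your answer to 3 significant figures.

467 N

k = Gd⁴/(8D³N_a) = (41.9×10³)(2.2⁴)/(8·8.9³·6) = 29.006 N/mm
F = k·δ = 29.006 × 16.1 = 467 N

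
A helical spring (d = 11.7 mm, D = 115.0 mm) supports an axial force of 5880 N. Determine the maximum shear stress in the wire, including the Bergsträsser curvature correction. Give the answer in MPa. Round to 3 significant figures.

Spring index C = D/d = 115.0/11.7 = 9.8291
K_B = (4C+2)/(4C−3) = 41.316/36.316 = 1.1377
τ₀ = 8FD/(πd³) = 8·5880·115.0/(π·11.7³) = 5.4096e+06/5031.6 = 1075.1 MPa
τ_max = K·τ₀ = 1.1377 × 1075.1 = 1223.1 MPa

1220 MPa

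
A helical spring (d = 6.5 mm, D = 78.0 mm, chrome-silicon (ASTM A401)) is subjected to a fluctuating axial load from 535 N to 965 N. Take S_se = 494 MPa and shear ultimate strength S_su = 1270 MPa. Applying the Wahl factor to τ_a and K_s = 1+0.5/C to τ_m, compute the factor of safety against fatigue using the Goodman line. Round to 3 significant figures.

1.25

C = D/d = 78.0/6.5 = 12.0000; K_W = (4C−1)/(4C−4)+0.615/C = 1.1194; K_s = 1+0.5/C = 1.0417
F_a = (F_max−F_min)/2 = 215 N; F_m = (F_max+F_min)/2 = 750 N
τ_a = K_W·8F_aD/(πd³) = 1.1194 × 155.5 = 174.07 MPa
τ_m = K_s·8F_mD/(πd³) = 1.0417 × 542.45 = 565.05 MPa
Goodman: 1/n_f = τ_a/S_se + τ_m/S_su = 174.07/494 + 565.05/1270 = 0.35237 + 0.44492 = 0.79729
n_f = 1/0.79729 = 1.254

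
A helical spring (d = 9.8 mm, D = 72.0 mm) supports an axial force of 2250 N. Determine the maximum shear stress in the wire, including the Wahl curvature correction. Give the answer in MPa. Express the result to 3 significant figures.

Spring index C = D/d = 72.0/9.8 = 7.3469
K_W = (4C−1)/(4C−4) + 0.615/C = 28.388/25.388 + 0.0837 = 1.2019
τ₀ = 8FD/(πd³) = 8·2250·72.0/(π·9.8³) = 1.296e+06/2956.8 = 438.31 MPa
τ_max = K·τ₀ = 1.2019 × 438.31 = 526.79 MPa

527 MPa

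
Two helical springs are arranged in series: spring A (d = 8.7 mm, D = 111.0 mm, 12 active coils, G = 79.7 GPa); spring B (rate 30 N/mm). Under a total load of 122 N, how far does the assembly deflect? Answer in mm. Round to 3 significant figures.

39.1 mm

k_A = Gd⁴/(8D³N_a) = (79.7×10³)(8.7⁴)/(8·111.0³·12) = 3.4777 N/mm
Series: 1/k_eq = 1/3.4777 + 1/30 = 0.32088; k_eq = 3.1165 N/mm
δ = F/k_eq = 122/3.1165 = 39.147 mm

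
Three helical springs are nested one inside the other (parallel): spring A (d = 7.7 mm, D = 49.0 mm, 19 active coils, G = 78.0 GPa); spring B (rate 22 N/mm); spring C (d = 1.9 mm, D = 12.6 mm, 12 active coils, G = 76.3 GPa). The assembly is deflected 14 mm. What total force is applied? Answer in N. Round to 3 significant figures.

k_A = Gd⁴/(8D³N_a) = (78.0×10³)(7.7⁴)/(8·49.0³·19) = 15.333 N/mm
k_C = Gd⁴/(8D³N_a) = (76.3×10³)(1.9⁴)/(8·12.6³·12) = 5.1779 N/mm
Parallel: k_eq = 15.333 + 22 + 5.1779 = 42.511 N/mm
F = k_eq·δ = 42.511·14 = 595.15 N

595 N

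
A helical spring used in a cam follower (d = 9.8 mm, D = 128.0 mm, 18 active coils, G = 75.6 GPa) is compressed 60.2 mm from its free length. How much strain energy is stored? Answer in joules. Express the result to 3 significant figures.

k = Gd⁴/(8D³N_a) = (75.6×10³)(9.8⁴)/(8·128.0³·18) = 2.3091 N/mm
U = ½kδ² = 0.5 × 2.3091 × 60.2² = 4184 N·mm = 4.184 J

4.18 J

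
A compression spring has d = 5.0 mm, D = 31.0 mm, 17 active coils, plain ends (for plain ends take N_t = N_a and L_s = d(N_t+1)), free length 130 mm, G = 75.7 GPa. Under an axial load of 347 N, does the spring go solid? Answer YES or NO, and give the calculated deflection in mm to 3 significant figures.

NO, δ = 29.7 mm

k = Gd⁴/(8D³N_a) = (75.7×10³)(5.0⁴)/(8·31.0³·17) = 11.678 N/mm
N_t = 17; L_s = 5.0·18 = 90 mm; δ_solid = L₀ − L_s = 130 − 90 = 40 mm
δ = F/k = 347/11.678 = 29.715 mm
δ < δ_solid → spring does not go solid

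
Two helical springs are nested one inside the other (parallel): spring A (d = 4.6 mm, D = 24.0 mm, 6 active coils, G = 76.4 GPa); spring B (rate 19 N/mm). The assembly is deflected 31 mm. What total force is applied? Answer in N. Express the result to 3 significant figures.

k_A = Gd⁴/(8D³N_a) = (76.4×10³)(4.6⁴)/(8·24.0³·6) = 51.552 N/mm
Parallel: k_eq = 51.552 + 19 = 70.552 N/mm
F = k_eq·δ = 70.552·31 = 2187.1 N

2190 N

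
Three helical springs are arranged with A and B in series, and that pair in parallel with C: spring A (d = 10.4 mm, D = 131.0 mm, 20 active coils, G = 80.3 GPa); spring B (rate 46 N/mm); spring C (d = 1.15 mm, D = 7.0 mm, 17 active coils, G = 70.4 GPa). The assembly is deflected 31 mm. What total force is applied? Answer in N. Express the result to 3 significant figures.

k_A = Gd⁴/(8D³N_a) = (80.3×10³)(10.4⁴)/(8·131.0³·20) = 2.6117 N/mm
k_C = Gd⁴/(8D³N_a) = (70.4×10³)(1.15⁴)/(8·7.0³·17) = 2.6396 N/mm
Springs A,B series: k_AB = 1/(1/2.6117+1/46) = 2.4713 N/mm; parallel with C: k_eq = 2.4713+2.6396 = 5.1109 N/mm
F = k_eq·δ = 5.1109·31 = 158.44 N

158 N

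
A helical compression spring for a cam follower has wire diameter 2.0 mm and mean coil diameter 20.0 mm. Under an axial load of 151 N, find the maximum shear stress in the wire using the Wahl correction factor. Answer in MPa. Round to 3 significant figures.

1100 MPa

Spring index C = D/d = 20.0/2.0 = 10.0000
K_W = (4C−1)/(4C−4) + 0.615/C = 39.000/36.000 + 0.0615 = 1.1448
τ₀ = 8FD/(πd³) = 8·151·20.0/(π·2.0³) = 24160/25.133 = 961.3 MPa
τ_max = K·τ₀ = 1.1448 × 961.3 = 1100.5 MPa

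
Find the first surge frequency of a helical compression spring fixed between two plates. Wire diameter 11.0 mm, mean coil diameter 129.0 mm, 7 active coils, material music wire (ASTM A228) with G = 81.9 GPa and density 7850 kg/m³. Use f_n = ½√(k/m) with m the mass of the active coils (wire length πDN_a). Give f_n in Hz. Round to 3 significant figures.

k = Gd⁴/(8D³N_a) = (81.9×10³)(11.0⁴)/(8·129.0³·7) = 9.9746 N/mm = 9974.6 N/m
Wire length L = πDN_a = π·129.0·7 = 2836.9 mm
m = ρ·(πd²/4)·L = 7850 × 95.033×10⁻⁶ m² × 2.8369 m = 2.1163 kg
f_n = ½√(k/m) = 0.5·√(9974.6/2.1163) = 0.5·√(4713.2) = 34.326 Hz

34.3 Hz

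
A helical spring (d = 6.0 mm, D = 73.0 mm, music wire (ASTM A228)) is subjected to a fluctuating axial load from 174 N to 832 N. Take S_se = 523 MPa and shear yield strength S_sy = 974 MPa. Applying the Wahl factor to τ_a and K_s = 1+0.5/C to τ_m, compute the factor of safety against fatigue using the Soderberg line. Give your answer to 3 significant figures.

C = D/d = 73.0/6.0 = 12.1667; K_W = (4C−1)/(4C−4)+0.615/C = 1.1177; K_s = 1+0.5/C = 1.0411
F_a = (F_max−F_min)/2 = 329 N; F_m = (F_max+F_min)/2 = 503 N
τ_a = K_W·8F_aD/(πd³) = 1.1177 × 283.14 = 316.47 MPa
τ_m = K_s·8F_mD/(πd³) = 1.0411 × 432.89 = 450.68 MPa
Soderberg: 1/n_f = τ_a/S_se + τ_m/S_sy = 316.47/523 + 450.68/974 = 0.60511 + 0.46271 = 1.0678
n_f = 1/1.0678 = 0.9365

0.936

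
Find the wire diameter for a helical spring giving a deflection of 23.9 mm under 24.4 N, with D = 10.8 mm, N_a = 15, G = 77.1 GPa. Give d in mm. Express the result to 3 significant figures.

Required rate k = F/δ = 24.4/23.9 = 1.0209 N/mm
d = (8D³N_a·k / G)^(1/4) = (8·10.8³·15·1.0209 / (77.1×10³))^0.25
  = (2.0017)^0.25 = 1.1895 mm

1.19 mm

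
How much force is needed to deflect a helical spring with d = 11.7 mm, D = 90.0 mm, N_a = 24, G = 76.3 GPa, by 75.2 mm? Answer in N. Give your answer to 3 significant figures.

k = Gd⁴/(8D³N_a) = (76.3×10³)(11.7⁴)/(8·90.0³·24) = 10.215 N/mm
F = k·δ = 10.215 × 75.2 = 768.17 N

768 N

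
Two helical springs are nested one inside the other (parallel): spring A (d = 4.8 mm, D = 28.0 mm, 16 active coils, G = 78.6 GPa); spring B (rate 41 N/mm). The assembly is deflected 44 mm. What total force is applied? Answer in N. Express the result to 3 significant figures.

2460 N

k_A = Gd⁴/(8D³N_a) = (78.6×10³)(4.8⁴)/(8·28.0³·16) = 14.849 N/mm
Parallel: k_eq = 14.849 + 41 = 55.849 N/mm
F = k_eq·δ = 55.849·44 = 2457.4 N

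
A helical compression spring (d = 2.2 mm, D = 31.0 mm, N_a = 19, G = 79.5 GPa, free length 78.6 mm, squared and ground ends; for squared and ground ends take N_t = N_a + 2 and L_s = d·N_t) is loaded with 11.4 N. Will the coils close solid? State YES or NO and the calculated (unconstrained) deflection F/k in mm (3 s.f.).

k = Gd⁴/(8D³N_a) = (79.5×10³)(2.2⁴)/(8·31.0³·19) = 0.41127 N/mm
N_t = 21; L_s = 2.2·21 = 46.2 mm; δ_solid = L₀ − L_s = 78.6 − 46.2 = 32.4 mm
δ = F/k = 11.4/0.41127 = 27.719 mm
δ < δ_solid → spring does not go solid

NO, δ = 27.7 mm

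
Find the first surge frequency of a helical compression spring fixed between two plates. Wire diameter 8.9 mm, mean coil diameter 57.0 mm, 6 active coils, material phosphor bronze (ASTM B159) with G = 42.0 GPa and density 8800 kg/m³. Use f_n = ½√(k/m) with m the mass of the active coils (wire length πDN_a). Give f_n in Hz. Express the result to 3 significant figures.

112 Hz

k = Gd⁴/(8D³N_a) = (42.0×10³)(8.9⁴)/(8·57.0³·6) = 29.644 N/mm = 29644 N/m
Wire length L = πDN_a = π·57.0·6 = 1074.4 mm
m = ρ·(πd²/4)·L = 8800 × 62.211×10⁻⁶ m² × 1.0744 m = 0.5882 kg
f_n = ½√(k/m) = 0.5·√(29644/0.5882) = 0.5·√(50398) = 112.25 Hz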